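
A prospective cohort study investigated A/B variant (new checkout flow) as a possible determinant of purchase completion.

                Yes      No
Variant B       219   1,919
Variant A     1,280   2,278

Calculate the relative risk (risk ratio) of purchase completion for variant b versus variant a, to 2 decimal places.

0.28

Cells: a = 219, b = 1919, c = 1280, d = 2278.
Risk in exposed = 219/2138 = 0.10243; risk in unexposed = 1280/3558 = 0.35975.
RR = 0.10243 / 0.35975 = 0.28473
The risk is 72% lower among the exposed than among the unexposed.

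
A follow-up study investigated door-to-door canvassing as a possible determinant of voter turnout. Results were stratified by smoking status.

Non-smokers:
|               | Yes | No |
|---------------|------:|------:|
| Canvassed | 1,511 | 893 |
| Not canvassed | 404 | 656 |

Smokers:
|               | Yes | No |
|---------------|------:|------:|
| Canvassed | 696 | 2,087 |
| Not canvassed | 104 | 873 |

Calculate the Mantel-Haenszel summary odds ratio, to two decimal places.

OR_MH = Σ(aᵢdᵢ/nᵢ) / Σ(bᵢcᵢ/nᵢ), where nᵢ is the stratum total.
Stratum 1 (Non-smokers): n = 3464; a·d/n = 1511·656/3464 = 286.1478; b·c/n = 893·404/3464 = 104.1490
Stratum 2 (Smokers): n = 3760; a·d/n = 696·873/3760 = 161.5979; b·c/n = 2087·104/3760 = 57.7255
OR_MH = (286.1478 + 161.5979) / (104.1490 + 57.7255) = 447.7457 / 161.8745 = 2.76601

2.77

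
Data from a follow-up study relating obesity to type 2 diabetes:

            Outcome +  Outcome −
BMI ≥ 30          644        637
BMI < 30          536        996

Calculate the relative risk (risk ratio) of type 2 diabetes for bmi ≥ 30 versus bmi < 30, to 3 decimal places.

Cells: a = 644, b = 637, c = 536, d = 996.
Risk in exposed = 644/1281 = 0.50273; risk in unexposed = 536/1532 = 0.34987.
RR = 0.50273 / 0.34987 = 1.43691
The risk among the exposed is 1.44 times that among the unexposed.

1.437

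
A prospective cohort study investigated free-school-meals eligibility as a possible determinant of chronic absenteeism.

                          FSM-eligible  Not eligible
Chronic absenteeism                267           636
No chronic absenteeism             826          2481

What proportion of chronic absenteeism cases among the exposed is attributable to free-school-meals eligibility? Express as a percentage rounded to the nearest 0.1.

16.5

Reading the table with exposure as columns: a = 267 (FSM-eligible, case), b = 826 (FSM-eligible, non-case), c = 636 (Not eligible, case), d = 2481.
Risk in exposed = 267/1093 = 0.24428; risk in unexposed = 636/3117 = 0.20404.
RR = 0.24428/0.20404 = 1.19721
AR% = (RR − 1)/RR × 100 = (1.19721 − 1)/1.19721 × 100 = 16.4726%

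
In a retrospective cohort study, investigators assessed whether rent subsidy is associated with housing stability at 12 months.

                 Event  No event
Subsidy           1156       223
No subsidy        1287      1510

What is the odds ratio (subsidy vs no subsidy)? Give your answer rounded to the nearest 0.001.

6.082

Cells: a = 1156, b = 223, c = 1287, d = 1510.
OR = (a·d)/(b·c) = (1156 × 1510) / (223 × 1287) = 1745560 / 287001 = 6.08207
The odds of housing stability at 12 months are about 6.08 times as high in the subsidy group.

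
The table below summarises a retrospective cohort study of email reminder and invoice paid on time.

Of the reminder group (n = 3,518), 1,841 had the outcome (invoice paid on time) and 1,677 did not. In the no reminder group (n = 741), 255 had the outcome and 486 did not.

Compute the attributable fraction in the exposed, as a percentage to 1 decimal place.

34.2

From the description: a = 1841, b = 1677, c = 255, d = 486.
Risk in exposed = 1841/3518 = 0.52331; risk in unexposed = 255/741 = 0.34413.
RR = 0.52331/0.34413 = 1.52067
AR% = (RR − 1)/RR × 100 = (1.52067 − 1)/1.52067 × 100 = 34.2397%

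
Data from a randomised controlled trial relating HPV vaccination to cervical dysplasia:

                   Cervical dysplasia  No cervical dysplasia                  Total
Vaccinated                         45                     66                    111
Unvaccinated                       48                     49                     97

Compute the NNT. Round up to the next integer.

Risk in treated group = 45/111 = 0.40541; risk in control = 48/97 = 0.49485.
Absolute risk reduction = 0.49485 − 0.40541 = 0.08944
NNT = 1 / ARR = 1 / 0.08944 = 11.181 → round up → 12

12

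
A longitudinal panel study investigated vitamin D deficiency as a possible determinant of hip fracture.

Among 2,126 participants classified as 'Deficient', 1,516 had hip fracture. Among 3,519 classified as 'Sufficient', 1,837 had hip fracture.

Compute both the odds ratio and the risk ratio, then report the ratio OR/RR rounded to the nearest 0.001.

1.666

From the description: a = 1516, b = 610, c = 1837, d = 1682.
OR = (1516·1682)/(610·1837) = 2549912/1120570 = 2.27555
Risk in exposed = 1516/2126 = 0.71308; risk in unexposed = 1837/3519 = 0.52202; RR = 1.36599
OR/RR = 2.27555 / 1.36599 = 1.66587
The outcome is not rare, so the OR lies further from 1 than the RR.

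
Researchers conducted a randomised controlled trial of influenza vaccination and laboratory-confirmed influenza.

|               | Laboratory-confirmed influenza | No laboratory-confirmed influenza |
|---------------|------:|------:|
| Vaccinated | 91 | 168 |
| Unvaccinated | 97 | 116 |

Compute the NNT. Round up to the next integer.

Risk in treated group = 91/259 = 0.35135; risk in control = 97/213 = 0.45540.
Absolute risk reduction = 0.45540 − 0.35135 = 0.10405
NNT = 1 / ARR = 1 / 0.10405 = 9.611 → round up → 10

10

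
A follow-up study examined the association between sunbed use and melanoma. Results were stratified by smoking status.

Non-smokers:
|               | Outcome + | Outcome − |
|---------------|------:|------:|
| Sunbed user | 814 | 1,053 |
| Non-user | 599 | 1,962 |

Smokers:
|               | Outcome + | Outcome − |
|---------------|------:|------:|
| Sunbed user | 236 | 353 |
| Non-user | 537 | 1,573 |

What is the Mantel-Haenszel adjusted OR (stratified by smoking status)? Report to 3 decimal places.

2.343

OR_MH = Σ(aᵢdᵢ/nᵢ) / Σ(bᵢcᵢ/nᵢ), where nᵢ is the stratum total.
Stratum 1 (Non-smokers): n = 4428; a·d/n = 814·1962/4428 = 360.6748; b·c/n = 1053·599/4428 = 142.4451
Stratum 2 (Smokers): n = 2699; a·d/n = 236·1573/2699 = 137.5428; b·c/n = 353·537/2699 = 70.2338
OR_MH = (360.6748 + 137.5428) / (142.4451 + 70.2338) = 498.2176 / 212.6789 = 2.34258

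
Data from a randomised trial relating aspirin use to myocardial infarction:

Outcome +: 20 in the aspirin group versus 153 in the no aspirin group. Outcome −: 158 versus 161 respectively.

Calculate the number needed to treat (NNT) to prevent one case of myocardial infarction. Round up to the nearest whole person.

Risk in treated group = 20/178 = 0.11236; risk in control = 153/314 = 0.48726.
Absolute risk reduction = 0.48726 − 0.11236 = 0.37490
NNT = 1 / ARR = 1 / 0.37490 = 2.667 → round up → 3

3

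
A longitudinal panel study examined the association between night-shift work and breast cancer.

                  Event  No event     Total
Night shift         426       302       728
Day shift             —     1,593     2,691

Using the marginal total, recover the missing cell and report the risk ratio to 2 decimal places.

1.43

The missing cell is in the unexposed row: 2691 − 1593 = 1098.
So a = 426, b = 302, c = 1098, d = 1593.
RR = [a/(a+b)] / [c/(c+d)] = (426/728) / (1098/2691) = 0.58516/0.40803 = 1.43413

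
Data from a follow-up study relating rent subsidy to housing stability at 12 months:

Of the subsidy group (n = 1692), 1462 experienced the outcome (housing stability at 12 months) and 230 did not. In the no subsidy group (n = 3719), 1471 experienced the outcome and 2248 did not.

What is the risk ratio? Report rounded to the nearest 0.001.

From the description: a = 1462, b = 230, c = 1471, d = 2248.
Risk in exposed = 1462/1692 = 0.86407; risk in unexposed = 1471/3719 = 0.39554.
RR = 0.86407 / 0.39554 = 2.18454
The risk among the exposed is 2.18 times that among the unexposed.

2.185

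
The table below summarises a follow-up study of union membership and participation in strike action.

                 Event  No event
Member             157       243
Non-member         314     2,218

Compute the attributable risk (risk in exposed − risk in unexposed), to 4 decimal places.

0.2685

Cells: a = 157, b = 243, c = 314, d = 2218.
Risk in exposed = 157/400 = 0.392500; risk in unexposed = 314/2532 = 0.124013.
Risk difference = 0.392500 − 0.124013 = 0.268487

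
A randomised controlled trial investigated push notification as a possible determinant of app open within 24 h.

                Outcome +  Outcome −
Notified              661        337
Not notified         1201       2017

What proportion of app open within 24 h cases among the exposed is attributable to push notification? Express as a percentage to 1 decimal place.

43.7

Cells: a = 661, b = 337, c = 1201, d = 2017.
Risk in exposed = 661/998 = 0.66232; risk in unexposed = 1201/3218 = 0.37321.
RR = 0.66232/0.37321 = 1.77466
AR% = (RR − 1)/RR × 100 = (1.77466 − 1)/1.77466 × 100 = 43.6510%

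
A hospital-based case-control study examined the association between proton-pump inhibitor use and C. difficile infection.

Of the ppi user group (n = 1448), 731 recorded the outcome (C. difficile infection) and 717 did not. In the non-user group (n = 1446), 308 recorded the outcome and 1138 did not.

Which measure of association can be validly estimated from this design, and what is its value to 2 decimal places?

3.77

From the description: a = 731, b = 717, c = 308, d = 1138.
This is a hospital-based case-control study: participants were sampled on outcome status, so risks in the source population cannot be estimated directly — relative risk is not valid here. The odds ratio is the appropriate measure.
OR = (a·d)/(b·c) = (731 × 1138) / (717 × 308) = 831878 / 220836 = 3.76695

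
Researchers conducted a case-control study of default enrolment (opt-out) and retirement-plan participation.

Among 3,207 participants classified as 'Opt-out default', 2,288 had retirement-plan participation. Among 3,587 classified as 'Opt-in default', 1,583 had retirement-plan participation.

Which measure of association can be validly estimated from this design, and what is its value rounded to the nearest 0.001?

3.152

From the description: a = 2288, b = 919, c = 1583, d = 2004.
This is a case-control study: participants were sampled on outcome status, so risks in the source population cannot be estimated directly — relative risk is not valid here. The odds ratio is the appropriate measure.
OR = (a·d)/(b·c) = (2288 × 2004) / (919 × 1583) = 4585152 / 1454777 = 3.15179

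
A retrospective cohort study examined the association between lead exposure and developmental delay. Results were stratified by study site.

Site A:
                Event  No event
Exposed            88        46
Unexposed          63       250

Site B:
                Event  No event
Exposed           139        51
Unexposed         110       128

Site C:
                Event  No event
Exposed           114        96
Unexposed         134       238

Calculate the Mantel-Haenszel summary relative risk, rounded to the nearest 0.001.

1.825

RR_MH = Σ(aᵢ·n₀ᵢ/nᵢ) / Σ(cᵢ·n₁ᵢ/nᵢ), with n₁ᵢ = aᵢ+bᵢ (exposed), n₀ᵢ = cᵢ+dᵢ (unexposed), nᵢ = n₁ᵢ+n₀ᵢ.
Stratum 1 (Site A): n₁ = 134, n₀ = 313, n = 447; a·n₀/n = 88·313/447 = 61.6197; c·n₁/n = 63·134/447 = 18.8859
Stratum 2 (Site B): n₁ = 190, n₀ = 238, n = 428; a·n₀/n = 139·238/428 = 77.2944; c·n₁/n = 110·190/428 = 48.8318
Stratum 3 (Site C): n₁ = 210, n₀ = 372, n = 582; a·n₀/n = 114·372/582 = 72.8660; c·n₁/n = 134·210/582 = 48.3505
RR_MH = (61.6197 + 77.2944 + 72.8660) / (18.8859 + 48.8318 + 48.3505) = 211.7801 / 116.0682 = 1.82462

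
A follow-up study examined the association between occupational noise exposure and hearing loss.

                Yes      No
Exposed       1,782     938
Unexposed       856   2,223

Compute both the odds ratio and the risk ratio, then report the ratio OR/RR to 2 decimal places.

Cells: a = 1782, b = 938, c = 856, d = 2223.
OR = (1782·2223)/(938·856) = 3961386/802928 = 4.93368
Risk in exposed = 1782/2720 = 0.65515; risk in unexposed = 856/3079 = 0.27801; RR = 2.35654
OR/RR = 4.93368 / 2.35654 = 2.09361
The outcome is not rare, so the OR lies further from 1 than the RR.

2.09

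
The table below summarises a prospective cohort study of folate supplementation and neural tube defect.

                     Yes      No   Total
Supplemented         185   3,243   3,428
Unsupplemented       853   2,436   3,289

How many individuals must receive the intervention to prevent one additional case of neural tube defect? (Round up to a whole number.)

5

Risk in treated group = 185/3428 = 0.05397; risk in control = 853/3289 = 0.25935.
Absolute risk reduction = 0.25935 − 0.05397 = 0.20538
NNT = 1 / ARR = 1 / 0.20538 = 4.869 → round up → 5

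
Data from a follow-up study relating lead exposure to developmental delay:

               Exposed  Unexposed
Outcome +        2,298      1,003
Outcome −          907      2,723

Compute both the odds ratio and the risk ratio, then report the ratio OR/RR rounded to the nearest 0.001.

Reading the table with exposure as columns: a = 2298 (Exposed, case), b = 907 (Exposed, non-case), c = 1003 (Unexposed, case), d = 2723.
OR = (2298·2723)/(907·1003) = 6257454/909721 = 6.87843
Risk in exposed = 2298/3205 = 0.71700; risk in unexposed = 1003/3726 = 0.26919; RR = 2.66357
OR/RR = 6.87843 / 2.66357 = 2.58241
The outcome is not rare, so the OR lies further from 1 than the RR.

2.582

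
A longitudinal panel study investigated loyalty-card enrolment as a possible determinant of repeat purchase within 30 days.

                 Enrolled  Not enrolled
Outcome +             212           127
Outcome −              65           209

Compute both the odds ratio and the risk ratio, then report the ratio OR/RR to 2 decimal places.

Reading the table with exposure as columns: a = 212 (Enrolled, case), b = 65 (Enrolled, non-case), c = 127 (Not enrolled, case), d = 209.
OR = (212·209)/(65·127) = 44308/8255 = 5.36741
Risk in exposed = 212/277 = 0.76534; risk in unexposed = 127/336 = 0.37798; RR = 2.02484
OR/RR = 5.36741 / 2.02484 = 2.65078
The outcome is not rare, so the OR lies further from 1 than the RR.

2.65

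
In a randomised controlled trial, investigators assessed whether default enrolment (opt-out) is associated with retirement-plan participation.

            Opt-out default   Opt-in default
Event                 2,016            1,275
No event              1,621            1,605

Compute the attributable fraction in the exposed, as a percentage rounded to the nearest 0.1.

20.1

Reading the table with exposure as columns: a = 2016 (Opt-out default, case), b = 1621 (Opt-out default, non-case), c = 1275 (Opt-in default, case), d = 1605.
Risk in exposed = 2016/3637 = 0.55430; risk in unexposed = 1275/2880 = 0.44271.
RR = 0.55430/0.44271 = 1.25207
AR% = (RR − 1)/RR × 100 = (1.25207 − 1)/1.25207 × 100 = 20.1324%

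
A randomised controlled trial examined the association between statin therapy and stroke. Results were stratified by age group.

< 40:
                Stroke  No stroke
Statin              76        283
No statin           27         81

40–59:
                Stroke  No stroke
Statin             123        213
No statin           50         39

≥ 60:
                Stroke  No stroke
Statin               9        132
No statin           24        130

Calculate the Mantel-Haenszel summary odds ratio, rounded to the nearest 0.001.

OR_MH = Σ(aᵢdᵢ/nᵢ) / Σ(bᵢcᵢ/nᵢ), where nᵢ is the stratum total.
Stratum 1 (< 40): n = 467; a·d/n = 76·81/467 = 13.1820; b·c/n = 283·27/467 = 16.3619
Stratum 2 (40–59): n = 425; a·d/n = 123·39/425 = 11.2871; b·c/n = 213·50/425 = 25.0588
Stratum 3 (≥ 60): n = 295; a·d/n = 9·130/295 = 3.9661; b·c/n = 132·24/295 = 10.7390
OR_MH = (13.1820 + 11.2871 + 3.9661) / (16.3619 + 25.0588 + 10.7390) = 28.4352 / 52.1597 = 0.54516

0.545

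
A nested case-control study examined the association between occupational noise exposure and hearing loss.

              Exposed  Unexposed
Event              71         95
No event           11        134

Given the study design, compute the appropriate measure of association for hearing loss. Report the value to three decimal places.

Reading the table with exposure as columns: a = 71 (Exposed, case), b = 11 (Exposed, non-case), c = 95 (Unexposed, case), d = 134.
This is a nested case-control study: participants were sampled on outcome status, so risks in the source population cannot be estimated directly — relative risk is not valid here. The odds ratio is the appropriate measure.
OR = (a·d)/(b·c) = (71 × 134) / (11 × 95) = 9514 / 1045 = 9.10431

9.104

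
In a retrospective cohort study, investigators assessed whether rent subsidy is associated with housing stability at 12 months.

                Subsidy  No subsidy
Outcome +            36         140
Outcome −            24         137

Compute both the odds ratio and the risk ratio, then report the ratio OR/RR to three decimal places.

1.236

Reading the table with exposure as columns: a = 36 (Subsidy, case), b = 24 (Subsidy, non-case), c = 140 (No subsidy, case), d = 137.
OR = (36·137)/(24·140) = 4932/3360 = 1.46786
Risk in exposed = 36/60 = 0.60000; risk in unexposed = 140/277 = 0.50542; RR = 1.18714
OR/RR = 1.46786 / 1.18714 = 1.23646
The outcome is not rare, so the OR lies further from 1 than the RR.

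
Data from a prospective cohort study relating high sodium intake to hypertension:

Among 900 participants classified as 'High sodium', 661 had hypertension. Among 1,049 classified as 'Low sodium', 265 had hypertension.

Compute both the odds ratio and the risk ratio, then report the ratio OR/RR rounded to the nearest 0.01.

2.81

From the description: a = 661, b = 239, c = 265, d = 784.
OR = (661·784)/(239·265) = 518224/63335 = 8.18227
Risk in exposed = 661/900 = 0.73444; risk in unexposed = 265/1049 = 0.25262; RR = 2.90729
OR/RR = 8.18227 / 2.90729 = 2.81440
The outcome is not rare, so the OR lies further from 1 than the RR.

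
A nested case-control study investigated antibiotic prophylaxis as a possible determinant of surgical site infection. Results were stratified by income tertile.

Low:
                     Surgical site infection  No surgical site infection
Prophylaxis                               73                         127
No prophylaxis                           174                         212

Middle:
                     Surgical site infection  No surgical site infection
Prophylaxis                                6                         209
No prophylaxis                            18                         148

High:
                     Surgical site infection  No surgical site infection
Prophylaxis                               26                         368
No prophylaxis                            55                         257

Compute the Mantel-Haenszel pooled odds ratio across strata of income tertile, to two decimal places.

0.50

OR_MH = Σ(aᵢdᵢ/nᵢ) / Σ(bᵢcᵢ/nᵢ), where nᵢ is the stratum total.
Stratum 1 (Low): n = 586; a·d/n = 73·212/586 = 26.4096; b·c/n = 127·174/586 = 37.7099
Stratum 2 (Middle): n = 381; a·d/n = 6·148/381 = 2.3307; b·c/n = 209·18/381 = 9.8740
Stratum 3 (High): n = 706; a·d/n = 26·257/706 = 9.4646; b·c/n = 368·55/706 = 28.6686
OR_MH = (26.4096 + 2.3307 + 9.4646) / (37.7099 + 9.8740 + 28.6686) = 38.2049 / 76.2525 = 0.50103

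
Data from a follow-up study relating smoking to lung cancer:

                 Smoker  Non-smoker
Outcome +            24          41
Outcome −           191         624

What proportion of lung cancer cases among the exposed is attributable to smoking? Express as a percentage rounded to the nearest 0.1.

Reading the table with exposure as columns: a = 24 (Smoker, case), b = 191 (Smoker, non-case), c = 41 (Non-smoker, case), d = 624.
Risk in exposed = 24/215 = 0.11163; risk in unexposed = 41/665 = 0.06165.
RR = 0.11163/0.06165 = 1.81055
AR% = (RR − 1)/RR × 100 = (1.81055 − 1)/1.81055 × 100 = 44.7682%

44.8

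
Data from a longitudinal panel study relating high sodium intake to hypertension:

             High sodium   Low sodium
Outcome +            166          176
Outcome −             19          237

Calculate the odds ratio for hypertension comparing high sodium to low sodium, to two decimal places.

Reading the table with exposure as columns: a = 166 (High sodium, case), b = 19 (High sodium, non-case), c = 176 (Low sodium, case), d = 237.
OR = (a·d)/(b·c) = (166 × 237) / (19 × 176) = 39342 / 3344 = 11.76495
The odds of hypertension are about 11.76 times as high in the high sodium group.

11.76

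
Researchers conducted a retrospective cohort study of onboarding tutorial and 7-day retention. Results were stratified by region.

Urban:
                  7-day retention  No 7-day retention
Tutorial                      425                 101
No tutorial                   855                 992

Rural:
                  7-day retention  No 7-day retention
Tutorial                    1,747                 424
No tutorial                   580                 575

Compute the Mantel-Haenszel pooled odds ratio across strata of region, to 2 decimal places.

4.35

OR_MH = Σ(aᵢdᵢ/nᵢ) / Σ(bᵢcᵢ/nᵢ), where nᵢ is the stratum total.
Stratum 1 (Urban): n = 2373; a·d/n = 425·992/2373 = 177.6654; b·c/n = 101·855/2373 = 36.3906
Stratum 2 (Rural): n = 3326; a·d/n = 1747·575/3326 = 302.0219; b·c/n = 424·580/3326 = 73.9387
OR_MH = (177.6654 + 302.0219) / (36.3906 + 73.9387) = 479.6874 / 110.3293 = 4.34778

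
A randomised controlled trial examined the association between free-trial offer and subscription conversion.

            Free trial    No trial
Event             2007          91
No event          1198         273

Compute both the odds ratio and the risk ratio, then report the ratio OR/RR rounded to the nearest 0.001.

2.006

Reading the table with exposure as columns: a = 2007 (Free trial, case), b = 1198 (Free trial, non-case), c = 91 (No trial, case), d = 273.
OR = (2007·273)/(1198·91) = 547911/109018 = 5.02588
Risk in exposed = 2007/3205 = 0.62621; risk in unexposed = 91/364 = 0.25000; RR = 2.50484
OR/RR = 5.02588 / 2.50484 = 2.00647
The outcome is not rare, so the OR lies further from 1 than the RR.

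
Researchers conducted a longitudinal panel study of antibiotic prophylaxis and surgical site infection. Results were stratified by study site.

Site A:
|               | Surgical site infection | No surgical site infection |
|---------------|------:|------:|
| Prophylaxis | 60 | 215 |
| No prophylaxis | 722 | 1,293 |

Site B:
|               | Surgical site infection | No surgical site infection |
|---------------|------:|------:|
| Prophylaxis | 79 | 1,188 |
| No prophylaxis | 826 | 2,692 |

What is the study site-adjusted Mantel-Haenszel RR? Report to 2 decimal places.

RR_MH = Σ(aᵢ·n₀ᵢ/nᵢ) / Σ(cᵢ·n₁ᵢ/nᵢ), with n₁ᵢ = aᵢ+bᵢ (exposed), n₀ᵢ = cᵢ+dᵢ (unexposed), nᵢ = n₁ᵢ+n₀ᵢ.
Stratum 1 (Site A): n₁ = 275, n₀ = 2015, n = 2290; a·n₀/n = 60·2015/2290 = 52.7948; c·n₁/n = 722·275/2290 = 86.7031
Stratum 2 (Site B): n₁ = 1267, n₀ = 3518, n = 4785; a·n₀/n = 79·3518/4785 = 58.0819; c·n₁/n = 826·1267/4785 = 218.7131
RR_MH = (52.7948 + 58.0819) / (86.7031 + 218.7131) = 110.8767 / 305.4161 = 0.36303

0.36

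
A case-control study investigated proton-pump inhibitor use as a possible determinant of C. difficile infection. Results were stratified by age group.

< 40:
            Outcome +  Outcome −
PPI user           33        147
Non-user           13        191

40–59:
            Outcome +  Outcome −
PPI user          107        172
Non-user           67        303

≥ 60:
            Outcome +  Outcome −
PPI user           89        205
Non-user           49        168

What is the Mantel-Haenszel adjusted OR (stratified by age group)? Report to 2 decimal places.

2.26

OR_MH = Σ(aᵢdᵢ/nᵢ) / Σ(bᵢcᵢ/nᵢ), where nᵢ is the stratum total.
Stratum 1 (< 40): n = 384; a·d/n = 33·191/384 = 16.4141; b·c/n = 147·13/384 = 4.9766
Stratum 2 (40–59): n = 649; a·d/n = 107·303/649 = 49.9553; b·c/n = 172·67/649 = 17.7565
Stratum 3 (≥ 60): n = 511; a·d/n = 89·168/511 = 29.2603; b·c/n = 205·49/511 = 19.6575
OR_MH = (16.4141 + 49.9553 + 29.2603) / (4.9766 + 17.7565 + 19.6575) = 95.6297 / 42.3906 = 2.25591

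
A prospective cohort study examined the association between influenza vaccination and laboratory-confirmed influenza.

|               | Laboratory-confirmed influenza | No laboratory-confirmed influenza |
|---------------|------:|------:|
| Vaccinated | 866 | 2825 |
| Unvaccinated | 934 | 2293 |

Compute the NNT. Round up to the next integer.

19

Risk in treated group = 866/3691 = 0.23462; risk in control = 934/3227 = 0.28943.
Absolute risk reduction = 0.28943 − 0.23462 = 0.05481
NNT = 1 / ARR = 1 / 0.05481 = 18.245 → round up → 19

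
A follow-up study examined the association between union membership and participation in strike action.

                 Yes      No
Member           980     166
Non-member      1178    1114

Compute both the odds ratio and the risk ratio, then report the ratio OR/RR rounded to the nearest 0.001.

3.355

Cells: a = 980, b = 166, c = 1178, d = 1114.
OR = (980·1114)/(166·1178) = 1091720/195548 = 5.58287
Risk in exposed = 980/1146 = 0.85515; risk in unexposed = 1178/2292 = 0.51396; RR = 1.66384
OR/RR = 5.58287 / 1.66384 = 3.35542
The outcome is not rare, so the OR lies further from 1 than the RR.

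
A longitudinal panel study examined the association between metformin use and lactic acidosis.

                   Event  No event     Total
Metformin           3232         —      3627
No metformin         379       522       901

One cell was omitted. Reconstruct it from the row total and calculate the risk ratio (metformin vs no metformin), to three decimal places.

2.118

The missing cell is in the exposed row: 3627 − 3232 = 395.
So a = 3232, b = 395, c = 379, d = 522.
RR = [a/(a+b)] / [c/(c+d)] = (3232/3627) / (379/901) = 0.89109/0.42064 = 2.11841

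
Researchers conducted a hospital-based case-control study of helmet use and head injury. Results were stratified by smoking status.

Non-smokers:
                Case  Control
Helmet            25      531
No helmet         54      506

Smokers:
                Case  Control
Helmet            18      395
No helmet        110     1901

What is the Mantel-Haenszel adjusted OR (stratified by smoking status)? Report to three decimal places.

0.584

OR_MH = Σ(aᵢdᵢ/nᵢ) / Σ(bᵢcᵢ/nᵢ), where nᵢ is the stratum total.
Stratum 1 (Non-smokers): n = 1116; a·d/n = 25·506/1116 = 11.3351; b·c/n = 531·54/1116 = 25.6935
Stratum 2 (Smokers): n = 2424; a·d/n = 18·1901/2424 = 14.1163; b·c/n = 395·110/2424 = 17.9249
OR_MH = (11.3351 + 14.1163) / (25.6935 + 17.9249) = 25.4515 / 43.6185 = 0.58350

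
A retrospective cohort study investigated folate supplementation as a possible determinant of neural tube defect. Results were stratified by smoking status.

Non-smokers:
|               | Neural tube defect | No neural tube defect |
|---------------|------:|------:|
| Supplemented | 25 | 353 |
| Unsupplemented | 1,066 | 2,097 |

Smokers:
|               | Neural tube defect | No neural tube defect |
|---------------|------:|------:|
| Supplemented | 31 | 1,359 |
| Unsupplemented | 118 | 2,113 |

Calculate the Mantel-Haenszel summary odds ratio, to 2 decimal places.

0.22

OR_MH = Σ(aᵢdᵢ/nᵢ) / Σ(bᵢcᵢ/nᵢ), where nᵢ is the stratum total.
Stratum 1 (Non-smokers): n = 3541; a·d/n = 25·2097/3541 = 14.8051; b·c/n = 353·1066/3541 = 106.2689
Stratum 2 (Smokers): n = 3621; a·d/n = 31·2113/3621 = 18.0898; b·c/n = 1359·118/3621 = 44.2867
OR_MH = (14.8051 + 18.0898) / (106.2689 + 44.2867) = 32.8949 / 150.5555 = 0.21849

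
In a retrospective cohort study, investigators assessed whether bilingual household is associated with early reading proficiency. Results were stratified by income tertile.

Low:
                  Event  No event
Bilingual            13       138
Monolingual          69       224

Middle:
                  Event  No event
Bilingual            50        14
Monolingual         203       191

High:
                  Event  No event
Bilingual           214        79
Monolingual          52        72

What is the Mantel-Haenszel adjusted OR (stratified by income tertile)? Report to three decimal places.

OR_MH = Σ(aᵢdᵢ/nᵢ) / Σ(bᵢcᵢ/nᵢ), where nᵢ is the stratum total.
Stratum 1 (Low): n = 444; a·d/n = 13·224/444 = 6.5586; b·c/n = 138·69/444 = 21.4459
Stratum 2 (Middle): n = 458; a·d/n = 50·191/458 = 20.8515; b·c/n = 14·203/458 = 6.2052
Stratum 3 (High): n = 417; a·d/n = 214·72/417 = 36.9496; b·c/n = 79·52/417 = 9.8513
OR_MH = (6.5586 + 20.8515 + 36.9496) / (21.4459 + 6.2052 + 9.8513) = 64.3597 / 37.5025 = 1.71614

1.716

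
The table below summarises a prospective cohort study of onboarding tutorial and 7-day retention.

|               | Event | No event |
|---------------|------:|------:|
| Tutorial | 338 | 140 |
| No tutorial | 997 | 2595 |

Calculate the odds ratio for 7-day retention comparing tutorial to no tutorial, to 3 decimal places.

Cells: a = 338, b = 140, c = 997, d = 2595.
OR = (a·d)/(b·c) = (338 × 2595) / (140 × 997) = 877110 / 139580 = 6.28392
The odds of 7-day retention are about 6.28 times as high in the tutorial group.

6.284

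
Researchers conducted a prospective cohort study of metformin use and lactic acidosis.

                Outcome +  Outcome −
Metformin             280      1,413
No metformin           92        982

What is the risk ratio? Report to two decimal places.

Cells: a = 280, b = 1413, c = 92, d = 982.
Risk in exposed = 280/1693 = 0.16539; risk in unexposed = 92/1074 = 0.08566.
RR = 0.16539 / 0.08566 = 1.93071
The risk among the exposed is 1.93 times that among the unexposed.

1.93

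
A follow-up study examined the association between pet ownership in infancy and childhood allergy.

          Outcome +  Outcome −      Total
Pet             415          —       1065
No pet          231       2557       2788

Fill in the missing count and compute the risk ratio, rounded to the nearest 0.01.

The missing cell is in the exposed row: 1065 − 415 = 650.
So a = 415, b = 650, c = 231, d = 2557.
RR = [a/(a+b)] / [c/(c+d)] = (415/1065) / (231/2788) = 0.38967/0.08286 = 4.70305

4.70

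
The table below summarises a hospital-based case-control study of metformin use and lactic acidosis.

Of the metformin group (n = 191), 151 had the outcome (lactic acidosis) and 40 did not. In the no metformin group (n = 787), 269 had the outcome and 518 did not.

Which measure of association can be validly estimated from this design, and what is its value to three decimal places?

From the description: a = 151, b = 40, c = 269, d = 518.
This is a hospital-based case-control study: participants were sampled on outcome status, so risks in the source population cannot be estimated directly — relative risk is not valid here. The odds ratio is the appropriate measure.
OR = (a·d)/(b·c) = (151 × 518) / (40 × 269) = 78218 / 10760 = 7.26933

7.269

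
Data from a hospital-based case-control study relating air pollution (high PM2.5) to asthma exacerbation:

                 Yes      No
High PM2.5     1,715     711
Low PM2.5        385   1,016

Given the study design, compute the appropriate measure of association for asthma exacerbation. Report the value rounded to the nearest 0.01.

6.37

Cells: a = 1715, b = 711, c = 385, d = 1016.
This is a hospital-based case-control study: participants were sampled on outcome status, so risks in the source population cannot be estimated directly — relative risk is not valid here. The odds ratio is the appropriate measure.
OR = (a·d)/(b·c) = (1715 × 1016) / (711 × 385) = 1742440 / 273735 = 6.36543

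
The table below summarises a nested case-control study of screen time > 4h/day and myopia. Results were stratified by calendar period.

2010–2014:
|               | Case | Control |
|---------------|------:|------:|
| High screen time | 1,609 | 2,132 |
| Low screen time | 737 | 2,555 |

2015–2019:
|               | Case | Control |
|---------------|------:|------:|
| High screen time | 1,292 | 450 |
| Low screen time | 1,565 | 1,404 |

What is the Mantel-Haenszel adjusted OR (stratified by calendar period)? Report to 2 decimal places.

2.60

OR_MH = Σ(aᵢdᵢ/nᵢ) / Σ(bᵢcᵢ/nᵢ), where nᵢ is the stratum total.
Stratum 1 (2010–2014): n = 7033; a·d/n = 1609·2555/7033 = 584.5294; b·c/n = 2132·737/7033 = 223.4159
Stratum 2 (2015–2019): n = 4711; a·d/n = 1292·1404/4711 = 385.0495; b·c/n = 450·1565/4711 = 149.4906
OR_MH = (584.5294 + 385.0495) / (223.4159 + 149.4906) = 969.5788 / 372.9065 = 2.60006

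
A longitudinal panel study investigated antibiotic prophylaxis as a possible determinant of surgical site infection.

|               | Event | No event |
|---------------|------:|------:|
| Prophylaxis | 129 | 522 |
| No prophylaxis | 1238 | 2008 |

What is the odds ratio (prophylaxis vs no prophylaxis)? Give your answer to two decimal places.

Cells: a = 129, b = 522, c = 1238, d = 2008.
OR = (a·d)/(b·c) = (129 × 2008) / (522 × 1238) = 259032 / 646236 = 0.40083
Exposure is associated with lower odds of surgical site infection (OR = 0.40 < 1).

0.40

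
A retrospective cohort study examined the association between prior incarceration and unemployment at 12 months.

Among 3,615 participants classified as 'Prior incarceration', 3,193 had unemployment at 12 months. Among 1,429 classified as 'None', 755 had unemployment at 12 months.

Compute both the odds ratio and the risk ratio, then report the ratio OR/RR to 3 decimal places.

From the description: a = 3193, b = 422, c = 755, d = 674.
OR = (3193·674)/(422·755) = 2152082/318610 = 6.75460
Risk in exposed = 3193/3615 = 0.88326; risk in unexposed = 755/1429 = 0.52834; RR = 1.67177
OR/RR = 6.75460 / 1.67177 = 4.04039
The outcome is not rare, so the OR lies further from 1 than the RR.

4.040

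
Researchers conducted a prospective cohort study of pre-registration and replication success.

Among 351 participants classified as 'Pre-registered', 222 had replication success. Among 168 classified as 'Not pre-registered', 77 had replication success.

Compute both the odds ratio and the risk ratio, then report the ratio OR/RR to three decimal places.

1.474

From the description: a = 222, b = 129, c = 77, d = 91.
OR = (222·91)/(129·77) = 20202/9933 = 2.03383
Risk in exposed = 222/351 = 0.63248; risk in unexposed = 77/168 = 0.45833; RR = 1.37995
OR/RR = 2.03383 / 1.37995 = 1.47384
The outcome is not rare, so the OR lies further from 1 than the RR.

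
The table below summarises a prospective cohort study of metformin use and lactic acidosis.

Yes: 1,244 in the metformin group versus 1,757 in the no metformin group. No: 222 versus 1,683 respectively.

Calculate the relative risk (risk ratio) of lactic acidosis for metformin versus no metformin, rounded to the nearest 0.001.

From the description: a = 1244, b = 222, c = 1757, d = 1683.
Risk in exposed = 1244/1466 = 0.84857; risk in unexposed = 1757/3440 = 0.51076.
RR = 0.84857 / 0.51076 = 1.66140
The risk among the exposed is 1.66 times that among the unexposed.

1.661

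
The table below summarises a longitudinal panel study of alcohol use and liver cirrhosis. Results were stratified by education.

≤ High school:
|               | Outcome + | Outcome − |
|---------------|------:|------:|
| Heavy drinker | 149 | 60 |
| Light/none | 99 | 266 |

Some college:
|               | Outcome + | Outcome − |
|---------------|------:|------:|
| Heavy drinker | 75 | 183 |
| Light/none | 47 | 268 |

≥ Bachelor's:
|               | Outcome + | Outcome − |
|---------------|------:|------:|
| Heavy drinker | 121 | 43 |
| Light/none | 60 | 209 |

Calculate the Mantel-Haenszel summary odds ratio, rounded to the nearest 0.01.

5.19

OR_MH = Σ(aᵢdᵢ/nᵢ) / Σ(bᵢcᵢ/nᵢ), where nᵢ is the stratum total.
Stratum 1 (≤ High school): n = 574; a·d/n = 149·266/574 = 69.0488; b·c/n = 60·99/574 = 10.3484
Stratum 2 (Some college): n = 573; a·d/n = 75·268/573 = 35.0785; b·c/n = 183·47/573 = 15.0105
Stratum 3 (≥ Bachelor's): n = 433; a·d/n = 121·209/433 = 58.4042; b·c/n = 43·60/433 = 5.9584
OR_MH = (69.0488 + 35.0785 + 58.4042) / (10.3484 + 15.0105 + 5.9584) = 162.5315 / 31.3173 = 5.18982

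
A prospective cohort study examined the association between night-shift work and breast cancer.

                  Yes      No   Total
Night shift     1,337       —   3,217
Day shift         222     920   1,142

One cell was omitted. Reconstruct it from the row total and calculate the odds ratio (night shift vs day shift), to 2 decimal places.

2.95

The missing cell is in the exposed row: 3217 − 1337 = 1880.
So a = 1337, b = 1880, c = 222, d = 920.
OR = (a·d)/(b·c) = (1337 × 920) / (1880 × 222) = 1230040 / 417360 = 2.94719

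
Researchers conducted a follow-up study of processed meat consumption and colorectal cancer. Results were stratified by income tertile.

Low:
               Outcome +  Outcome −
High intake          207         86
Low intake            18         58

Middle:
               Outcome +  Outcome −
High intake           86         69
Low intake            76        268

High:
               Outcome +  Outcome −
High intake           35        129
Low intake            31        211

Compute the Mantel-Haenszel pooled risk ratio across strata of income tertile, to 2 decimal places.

RR_MH = Σ(aᵢ·n₀ᵢ/nᵢ) / Σ(cᵢ·n₁ᵢ/nᵢ), with n₁ᵢ = aᵢ+bᵢ (exposed), n₀ᵢ = cᵢ+dᵢ (unexposed), nᵢ = n₁ᵢ+n₀ᵢ.
Stratum 1 (Low): n₁ = 293, n₀ = 76, n = 369; a·n₀/n = 207·76/369 = 42.6341; c·n₁/n = 18·293/369 = 14.2927
Stratum 2 (Middle): n₁ = 155, n₀ = 344, n = 499; a·n₀/n = 86·344/499 = 59.2866; c·n₁/n = 76·155/499 = 23.6072
Stratum 3 (High): n₁ = 164, n₀ = 242, n = 406; a·n₀/n = 35·242/406 = 20.8621; c·n₁/n = 31·164/406 = 12.5222
RR_MH = (42.6341 + 59.2866 + 20.8621) / (14.2927 + 23.6072 + 12.5222) = 122.7828 / 50.4221 = 2.43510

2.44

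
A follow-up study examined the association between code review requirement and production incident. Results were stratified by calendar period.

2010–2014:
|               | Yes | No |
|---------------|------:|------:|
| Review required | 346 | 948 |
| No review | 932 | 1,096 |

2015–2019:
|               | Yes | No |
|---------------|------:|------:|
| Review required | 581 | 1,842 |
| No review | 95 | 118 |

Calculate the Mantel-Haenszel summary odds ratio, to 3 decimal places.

0.422

OR_MH = Σ(aᵢdᵢ/nᵢ) / Σ(bᵢcᵢ/nᵢ), where nᵢ is the stratum total.
Stratum 1 (2010–2014): n = 3322; a·d/n = 346·1096/3322 = 114.1529; b·c/n = 948·932/3322 = 265.9651
Stratum 2 (2015–2019): n = 2636; a·d/n = 581·118/2636 = 26.0083; b·c/n = 1842·95/2636 = 66.3847
OR_MH = (114.1529 + 26.0083) / (265.9651 + 66.3847) = 140.1613 / 332.3498 = 0.42173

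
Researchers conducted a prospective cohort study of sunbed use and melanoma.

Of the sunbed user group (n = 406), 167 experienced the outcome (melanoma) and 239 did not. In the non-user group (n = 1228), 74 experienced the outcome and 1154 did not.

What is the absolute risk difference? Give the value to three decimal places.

0.351

From the description: a = 167, b = 239, c = 74, d = 1154.
Risk in exposed = 167/406 = 0.411330; risk in unexposed = 74/1228 = 0.060261.
Risk difference = 0.411330 − 0.060261 = 0.351069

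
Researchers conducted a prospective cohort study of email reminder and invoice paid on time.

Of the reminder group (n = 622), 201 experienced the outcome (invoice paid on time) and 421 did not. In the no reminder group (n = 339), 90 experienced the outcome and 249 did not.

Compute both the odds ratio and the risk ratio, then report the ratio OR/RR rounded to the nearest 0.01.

From the description: a = 201, b = 421, c = 90, d = 249.
OR = (201·249)/(421·90) = 50049/37890 = 1.32090
Risk in exposed = 201/622 = 0.32315; risk in unexposed = 90/339 = 0.26549; RR = 1.21720
OR/RR = 1.32090 / 1.21720 = 1.08520
The outcome is not rare, so the OR lies further from 1 than the RR.

1.09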